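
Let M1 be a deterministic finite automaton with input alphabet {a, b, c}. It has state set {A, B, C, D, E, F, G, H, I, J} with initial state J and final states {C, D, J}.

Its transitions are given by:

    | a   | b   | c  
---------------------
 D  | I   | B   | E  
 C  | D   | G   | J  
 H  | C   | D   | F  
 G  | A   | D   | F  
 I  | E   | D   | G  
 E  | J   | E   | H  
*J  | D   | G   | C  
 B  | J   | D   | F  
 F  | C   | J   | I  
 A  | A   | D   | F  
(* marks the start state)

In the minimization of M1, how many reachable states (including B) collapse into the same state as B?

All states are reachable from the start state.
Start with accepting vs non-accepting: {C,D,J} | {A,B,E,F,G,H,I}.
Split {C,D,J} by δ(·,a) → {C,J} and {D}.
Split {A,B,E,F,G,H,I} by δ(·,a) → {B,E,F,H} and {A,G,I}.
On input b, block {B,E,F,H} splits into {B,H} and {E} and {F}.
On input a, block {A,G,I} splits into {A,G} and {I}.
No further refinement is possible. Final partition (7 blocks): {C,J} | {B,H} | {D} | {A,G} | {E} | {F} | {I}.
State B belongs to the block {B,H}, which has 2 states.

2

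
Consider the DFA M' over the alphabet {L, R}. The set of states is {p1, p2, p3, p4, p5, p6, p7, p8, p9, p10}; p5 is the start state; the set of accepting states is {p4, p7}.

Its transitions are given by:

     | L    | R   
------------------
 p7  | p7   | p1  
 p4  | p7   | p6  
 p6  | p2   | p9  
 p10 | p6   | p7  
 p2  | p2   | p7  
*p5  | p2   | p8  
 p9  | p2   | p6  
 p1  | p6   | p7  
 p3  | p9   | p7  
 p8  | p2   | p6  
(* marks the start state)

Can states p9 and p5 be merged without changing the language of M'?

States {p3,p4,p10} cannot be reached from the start state, so discard them.
Initial partition by acceptance: {p7} | {p1,p2,p5,p6,p8,p9}.
Refine {p1,p2,p5,p6,p8,p9} on symbol R: members go to different blocks, giving {p5,p6,p8,p9} and {p1,p2}.
On input L, block {p1,p2} splits into {p1} and {p2}.
Stable partition: {p7} | {p5,p6,p8,p9} | {p1} | {p2} — 4 equivalence classes.
p9 and p5 lie in the same block of the stable partition, so they are equivalent — no string distinguishes them.

Yes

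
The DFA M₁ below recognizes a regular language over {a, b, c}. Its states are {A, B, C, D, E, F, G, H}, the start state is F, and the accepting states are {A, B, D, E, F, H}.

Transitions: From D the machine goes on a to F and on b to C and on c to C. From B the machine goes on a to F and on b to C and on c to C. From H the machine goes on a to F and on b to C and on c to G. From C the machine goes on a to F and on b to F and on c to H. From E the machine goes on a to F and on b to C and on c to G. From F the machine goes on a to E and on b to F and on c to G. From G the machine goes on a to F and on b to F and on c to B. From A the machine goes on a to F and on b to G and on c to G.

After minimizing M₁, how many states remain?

3

Reachable states from the start: {B,C,E,F,G,H}. Unreachable: {A,D} — drop them.
Initial partition by acceptance: {B,E,F,H} | {C,G}.
Refine {B,E,F,H} on symbol b: members go to different blocks, giving {B,E,H} and {F}.
Stable partition: {B,E,H} | {C,G} | {F} — 3 equivalence classes.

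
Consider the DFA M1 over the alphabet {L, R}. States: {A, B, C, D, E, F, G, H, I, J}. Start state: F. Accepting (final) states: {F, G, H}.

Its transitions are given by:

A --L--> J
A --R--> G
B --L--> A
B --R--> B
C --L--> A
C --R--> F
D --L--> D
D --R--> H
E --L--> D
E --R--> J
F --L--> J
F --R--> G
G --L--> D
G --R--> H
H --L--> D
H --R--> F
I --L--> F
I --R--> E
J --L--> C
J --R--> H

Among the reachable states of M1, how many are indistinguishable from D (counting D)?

First remove the unreachable states {B,E,I}; 7 states remain.
Initial partition by acceptance: {F,G,H} | {A,C,D,J}.
The partition is now stable with 2 blocks: {F,G,H} | {A,C,D,J}.
State D belongs to the block {A,C,D,J}, which has 4 states.

4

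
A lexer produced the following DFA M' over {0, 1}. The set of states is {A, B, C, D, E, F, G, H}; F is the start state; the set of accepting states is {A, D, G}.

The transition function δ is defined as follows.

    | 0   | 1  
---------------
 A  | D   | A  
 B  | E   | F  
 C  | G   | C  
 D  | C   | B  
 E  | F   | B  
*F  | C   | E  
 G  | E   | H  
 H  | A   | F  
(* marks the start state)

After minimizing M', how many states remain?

Initial partition by acceptance: {A,D,G} | {B,C,E,F,H}.
Split {A,D,G} by δ(·,0) → {D,G} and {A}.
Split {B,C,E,F,H} by δ(·,0) → {B,E,F} and {C} and {H}.
On input 0, block {D,G} splits into {D} and {G}.
Split {B,E,F} by δ(·,0) → {B,E} and {F}.
On input 0, block {B,E} splits into {B} and {E}.
The partition is now stable with 8 blocks: {D} | {B} | {A} | {C} | {H} | {G} | {F} | {E}.

8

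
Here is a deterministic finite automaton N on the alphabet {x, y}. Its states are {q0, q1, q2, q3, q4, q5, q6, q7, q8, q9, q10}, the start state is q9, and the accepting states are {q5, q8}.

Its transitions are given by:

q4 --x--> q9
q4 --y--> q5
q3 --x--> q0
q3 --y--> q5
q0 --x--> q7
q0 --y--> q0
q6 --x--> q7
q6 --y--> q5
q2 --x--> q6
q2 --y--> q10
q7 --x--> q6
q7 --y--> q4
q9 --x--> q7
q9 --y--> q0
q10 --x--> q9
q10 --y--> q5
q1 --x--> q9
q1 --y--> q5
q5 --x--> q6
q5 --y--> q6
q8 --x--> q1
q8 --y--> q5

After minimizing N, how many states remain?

5

Reachable states from the start: {q0,q4,q5,q6,q7,q9}. Unreachable: {q1,q2,q3,q8,q10} — drop them.
P0 = {q5} | {q0,q4,q6,q7,q9}.
On input y, block {q0,q4,q6,q7,q9} splits into {q0,q7,q9} and {q4,q6}.
Refine {q0,q7,q9} on symbol x: members go to different blocks, giving {q0,q9} and {q7}.
Split {q4,q6} by δ(·,x) → {q4} and {q6}.
The partition is now stable with 5 blocks: {q5} | {q0,q9} | {q4} | {q7} | {q6}.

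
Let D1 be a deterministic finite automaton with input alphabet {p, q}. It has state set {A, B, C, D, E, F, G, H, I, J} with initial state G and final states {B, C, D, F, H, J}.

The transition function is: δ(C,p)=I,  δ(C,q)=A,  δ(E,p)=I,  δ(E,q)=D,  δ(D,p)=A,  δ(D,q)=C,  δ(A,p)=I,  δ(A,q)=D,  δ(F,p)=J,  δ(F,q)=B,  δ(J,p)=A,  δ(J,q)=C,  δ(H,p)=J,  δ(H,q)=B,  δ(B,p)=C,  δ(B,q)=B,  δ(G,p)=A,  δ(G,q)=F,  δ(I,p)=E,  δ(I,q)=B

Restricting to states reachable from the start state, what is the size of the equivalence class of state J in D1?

2

Reachable states from the start: {A,B,C,D,E,F,G,I,J}. Unreachable: {H} — drop them.
Start with accepting vs non-accepting: {B,C,D,F,J} | {A,E,G,I}.
On input p, block {B,C,D,F,J} splits into {C,D,J} and {B,F}.
Refine {C,D,J} on symbol q: members go to different blocks, giving {D,J} and {C}.
On input q, block {A,E,G,I} splits into {A,E} and {G,I}.
Split {B,F} by δ(·,p) → {B} and {F}.
On input q, block {G,I} splits into {G} and {I}.
No further refinement is possible. Final partition (7 blocks): {D,J} | {A,E} | {B} | {C} | {G} | {F} | {I}.
State J belongs to the block {D,J}, which has 2 states.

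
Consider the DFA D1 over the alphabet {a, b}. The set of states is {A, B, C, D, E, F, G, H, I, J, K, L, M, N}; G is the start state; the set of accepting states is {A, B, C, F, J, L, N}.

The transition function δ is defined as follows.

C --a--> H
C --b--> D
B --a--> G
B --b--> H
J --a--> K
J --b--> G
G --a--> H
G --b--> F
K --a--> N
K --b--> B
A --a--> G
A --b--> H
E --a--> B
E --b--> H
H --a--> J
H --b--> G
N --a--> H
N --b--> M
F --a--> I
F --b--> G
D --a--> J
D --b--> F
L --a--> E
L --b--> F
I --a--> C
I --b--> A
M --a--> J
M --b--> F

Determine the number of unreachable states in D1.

2

Starting at G and following transitions, the reachable set is {A, B, C, D, F, G, H, I, J, K, M, N}. That leaves E, L unreachable — 2 in total.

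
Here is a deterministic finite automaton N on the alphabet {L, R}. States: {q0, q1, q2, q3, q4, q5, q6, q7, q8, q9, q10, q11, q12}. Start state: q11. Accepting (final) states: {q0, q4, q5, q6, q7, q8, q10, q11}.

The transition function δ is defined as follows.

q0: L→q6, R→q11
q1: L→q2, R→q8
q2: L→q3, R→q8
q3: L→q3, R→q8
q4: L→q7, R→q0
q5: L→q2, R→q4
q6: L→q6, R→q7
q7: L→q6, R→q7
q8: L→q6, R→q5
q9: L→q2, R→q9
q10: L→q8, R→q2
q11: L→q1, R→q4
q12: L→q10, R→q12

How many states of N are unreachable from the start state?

No path from q11 leads to q9, q10, q12; the other 10 states are all reachable.

3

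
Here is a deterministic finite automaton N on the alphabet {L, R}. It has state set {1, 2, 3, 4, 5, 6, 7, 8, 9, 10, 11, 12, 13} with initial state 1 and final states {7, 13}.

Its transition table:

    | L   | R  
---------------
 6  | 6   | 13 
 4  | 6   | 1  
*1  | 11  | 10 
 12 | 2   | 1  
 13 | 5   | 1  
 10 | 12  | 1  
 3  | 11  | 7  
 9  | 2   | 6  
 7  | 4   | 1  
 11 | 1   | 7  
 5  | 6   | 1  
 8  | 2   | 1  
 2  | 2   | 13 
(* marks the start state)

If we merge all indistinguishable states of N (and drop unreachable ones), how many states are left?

6

First remove the unreachable states {3,8,9}; 10 states remain.
P0 = {7,13} | {1,2,4,5,6,10,11,12}.
Refine {1,2,4,5,6,10,11,12} on symbol R: members go to different blocks, giving {1,4,5,10,12} and {2,6,11}.
Refine {1,4,5,10,12} on symbol L: members go to different blocks, giving {1,4,5,12} and {10}.
On input R, block {1,4,5,12} splits into {4,5,12} and {1}.
Refine {2,6,11} on symbol L: members go to different blocks, giving {2,6} and {11}.
Stable partition: {7,13} | {4,5,12} | {2,6} | {10} | {1} | {11} — 6 equivalence classes.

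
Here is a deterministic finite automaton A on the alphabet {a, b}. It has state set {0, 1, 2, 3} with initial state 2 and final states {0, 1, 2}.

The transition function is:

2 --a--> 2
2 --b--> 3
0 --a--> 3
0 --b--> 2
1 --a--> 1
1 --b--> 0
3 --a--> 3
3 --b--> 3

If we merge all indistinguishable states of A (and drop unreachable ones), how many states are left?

2

Reachable states from the start: {2,3}. Unreachable: {0,1} — drop them.
P0 = {2} | {3}.
No further refinement is possible. Final partition (2 blocks): {2} | {3}.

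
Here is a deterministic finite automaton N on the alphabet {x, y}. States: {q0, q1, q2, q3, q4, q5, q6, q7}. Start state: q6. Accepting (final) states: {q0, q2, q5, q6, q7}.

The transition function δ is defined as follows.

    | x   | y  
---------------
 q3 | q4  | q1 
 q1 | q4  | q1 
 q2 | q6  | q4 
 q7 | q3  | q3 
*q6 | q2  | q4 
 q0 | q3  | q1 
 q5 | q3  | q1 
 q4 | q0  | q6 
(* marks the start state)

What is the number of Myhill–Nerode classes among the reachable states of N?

4

Reachable states from the start: {q0,q1,q2,q3,q4,q6}. Unreachable: {q5,q7} — drop them.
Start with accepting vs non-accepting: {q0,q2,q6} | {q1,q3,q4}.
On input x, block {q0,q2,q6} splits into {q2,q6} and {q0}.
On input x, block {q1,q3,q4} splits into {q1,q3} and {q4}.
No further refinement is possible. Final partition (4 blocks): {q2,q6} | {q1,q3} | {q0} | {q4}.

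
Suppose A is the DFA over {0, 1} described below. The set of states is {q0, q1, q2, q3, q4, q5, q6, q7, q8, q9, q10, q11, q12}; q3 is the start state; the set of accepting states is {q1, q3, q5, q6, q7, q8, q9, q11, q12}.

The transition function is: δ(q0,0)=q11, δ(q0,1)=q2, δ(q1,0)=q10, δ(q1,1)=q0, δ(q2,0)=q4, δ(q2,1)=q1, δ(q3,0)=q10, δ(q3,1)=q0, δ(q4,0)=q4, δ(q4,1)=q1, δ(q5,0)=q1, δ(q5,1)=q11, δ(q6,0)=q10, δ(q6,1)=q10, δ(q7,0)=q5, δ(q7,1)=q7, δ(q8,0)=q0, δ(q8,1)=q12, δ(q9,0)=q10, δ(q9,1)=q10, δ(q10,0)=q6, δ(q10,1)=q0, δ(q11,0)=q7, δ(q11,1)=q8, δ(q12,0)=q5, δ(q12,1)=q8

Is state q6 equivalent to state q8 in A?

First remove the unreachable states {q9}; 12 states remain.
Initial partition by acceptance: {q1,q3,q5,q6,q7,q8,q11,q12} | {q0,q2,q4,q10}.
On input 0, block {q1,q3,q5,q6,q7,q8,q11,q12} splits into {q1,q3,q6,q8} and {q5,q7,q11,q12}.
Split {q1,q3,q6,q8} by δ(·,1) → {q1,q3,q6} and {q8}.
On input 0, block {q0,q2,q4,q10} splits into {q2,q4} and {q0} and {q10}.
Refine {q1,q3,q6} on symbol 1: members go to different blocks, giving {q1,q3} and {q6}.
On input 0, block {q5,q7,q11,q12} splits into {q7,q11,q12} and {q5}.
On input 0, block {q7,q11,q12} splits into {q7,q12} and {q11}.
Refine {q7,q12} on symbol 1: members go to different blocks, giving {q7} and {q12}.
No further refinement is possible. Final partition (10 blocks): {q1,q3} | {q2,q4} | {q7} | {q8} | {q0} | {q10} | {q6} | {q5} | {q11} | {q12}.
q6 and q8 end up in different blocks, so they are distinguishable. For instance, the string '1' is accepted from only q8.

No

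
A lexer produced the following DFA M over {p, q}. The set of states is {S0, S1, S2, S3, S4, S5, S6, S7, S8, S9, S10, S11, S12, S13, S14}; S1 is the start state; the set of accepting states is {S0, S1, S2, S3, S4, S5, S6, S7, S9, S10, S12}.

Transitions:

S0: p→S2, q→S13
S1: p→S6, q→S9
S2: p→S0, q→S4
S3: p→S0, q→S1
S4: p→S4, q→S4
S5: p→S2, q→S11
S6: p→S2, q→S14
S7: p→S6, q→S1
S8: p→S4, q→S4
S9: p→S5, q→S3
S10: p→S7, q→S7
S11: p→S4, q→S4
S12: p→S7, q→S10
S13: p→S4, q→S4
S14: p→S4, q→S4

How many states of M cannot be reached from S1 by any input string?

4

BFS from S1 reaches {S0, S1, S2, S3, S4, S5, S6, S9, S11, S13, S14}; the 4 state(s) S7, S8, S10, S12 are never visited.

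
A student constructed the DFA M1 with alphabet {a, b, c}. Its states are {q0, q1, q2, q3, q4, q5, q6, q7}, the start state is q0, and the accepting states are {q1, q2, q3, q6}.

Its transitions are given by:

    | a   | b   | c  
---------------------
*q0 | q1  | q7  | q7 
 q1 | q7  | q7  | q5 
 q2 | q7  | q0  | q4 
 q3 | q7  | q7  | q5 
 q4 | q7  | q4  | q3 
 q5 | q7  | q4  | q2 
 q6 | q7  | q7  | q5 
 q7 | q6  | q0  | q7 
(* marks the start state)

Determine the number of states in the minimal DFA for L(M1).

Initial partition by acceptance: {q1,q2,q3,q6} | {q0,q4,q5,q7}.
Split {q0,q4,q5,q7} by δ(·,a) → {q0,q7} and {q4,q5}.
The partition is now stable with 3 blocks: {q1,q2,q3,q6} | {q0,q7} | {q4,q5}.

3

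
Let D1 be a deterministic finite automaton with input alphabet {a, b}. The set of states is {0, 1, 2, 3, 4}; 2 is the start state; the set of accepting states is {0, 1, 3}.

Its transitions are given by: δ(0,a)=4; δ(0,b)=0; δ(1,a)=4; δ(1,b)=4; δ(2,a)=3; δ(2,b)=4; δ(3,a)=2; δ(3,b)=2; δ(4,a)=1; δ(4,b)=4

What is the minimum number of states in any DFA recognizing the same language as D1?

Reachable states from the start: {1,2,3,4}. Unreachable: {0} — drop them.
Initial partition by acceptance: {1,3} | {2,4}.
No further refinement is possible. Final partition (2 blocks): {1,3} | {2,4}.

2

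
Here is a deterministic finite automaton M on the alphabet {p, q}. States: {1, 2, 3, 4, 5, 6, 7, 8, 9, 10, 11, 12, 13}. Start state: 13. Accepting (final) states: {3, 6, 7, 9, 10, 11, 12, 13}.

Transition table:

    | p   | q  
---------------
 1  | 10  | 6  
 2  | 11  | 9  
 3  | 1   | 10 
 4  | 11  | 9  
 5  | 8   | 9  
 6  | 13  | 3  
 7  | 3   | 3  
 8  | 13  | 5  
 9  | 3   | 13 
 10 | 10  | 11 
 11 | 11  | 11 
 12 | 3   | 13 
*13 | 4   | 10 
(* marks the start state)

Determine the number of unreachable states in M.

5

Starting at 13 and following transitions, the reachable set is {1, 3, 4, 6, 9, 10, 11, 13}. That leaves 2, 5, 7, 8, 12 unreachable — 5 in total.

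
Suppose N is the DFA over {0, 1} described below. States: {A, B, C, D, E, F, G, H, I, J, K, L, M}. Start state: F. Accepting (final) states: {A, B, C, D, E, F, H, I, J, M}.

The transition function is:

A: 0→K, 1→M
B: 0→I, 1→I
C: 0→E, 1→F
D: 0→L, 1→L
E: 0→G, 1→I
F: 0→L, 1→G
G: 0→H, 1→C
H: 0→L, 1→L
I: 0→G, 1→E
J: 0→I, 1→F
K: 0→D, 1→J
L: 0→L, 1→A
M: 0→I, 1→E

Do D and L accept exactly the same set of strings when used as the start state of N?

No

First remove the unreachable states {B}; 12 states remain.
Start with accepting vs non-accepting: {A,C,D,E,F,H,I,J,M} | {G,K,L}.
Refine {A,C,D,E,F,H,I,J,M} on symbol 0: members go to different blocks, giving {A,D,E,F,H,I} and {C,J,M}.
On input 1, block {A,D,E,F,H,I} splits into {D,F,H} and {E,I} and {A}.
Refine {G,K,L} on symbol 0: members go to different blocks, giving {G,K} and {L}.
Split {D,F,H} by δ(·,1) → {D,H} and {F}.
Split {C,J,M} by δ(·,1) → {C,J} and {M}.
Stable partition: {D,H} | {G,K} | {C,J} | {E,I} | {A} | {L} | {F} | {M} — 8 equivalence classes.
D and L end up in different blocks, so they are distinguishable. For instance, the string 'ε' is accepted from only D.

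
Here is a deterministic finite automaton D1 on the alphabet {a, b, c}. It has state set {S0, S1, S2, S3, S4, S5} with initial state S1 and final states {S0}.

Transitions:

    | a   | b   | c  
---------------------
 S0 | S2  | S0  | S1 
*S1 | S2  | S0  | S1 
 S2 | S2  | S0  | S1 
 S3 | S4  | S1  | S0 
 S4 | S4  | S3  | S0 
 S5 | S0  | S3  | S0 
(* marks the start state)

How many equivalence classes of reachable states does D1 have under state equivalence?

Reachable states from the start: {S0,S1,S2}. Unreachable: {S3,S4,S5} — drop them.
P0 = {S0} | {S1,S2}.
No further refinement is possible. Final partition (2 blocks): {S0} | {S1,S2}.

2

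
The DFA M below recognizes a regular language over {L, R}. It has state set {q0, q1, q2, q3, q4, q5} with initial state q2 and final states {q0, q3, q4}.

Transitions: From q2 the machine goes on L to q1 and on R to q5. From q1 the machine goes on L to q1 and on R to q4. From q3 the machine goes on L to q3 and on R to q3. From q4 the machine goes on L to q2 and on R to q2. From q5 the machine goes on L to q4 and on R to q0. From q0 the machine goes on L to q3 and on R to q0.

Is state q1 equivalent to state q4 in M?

No

All states are reachable from the start state.
P0 = {q0,q3,q4} | {q1,q2,q5}.
Refine {q0,q3,q4} on symbol L: members go to different blocks, giving {q0,q3} and {q4}.
Split {q1,q2,q5} by δ(·,L) → {q1,q2} and {q5}.
Split {q1,q2} by δ(·,R) → {q1} and {q2}.
Stable partition: {q0,q3} | {q1} | {q4} | {q5} | {q2} — 5 equivalence classes.
q1 and q4 end up in different blocks, so they are distinguishable. For instance, the string 'ε' is accepted from only q4.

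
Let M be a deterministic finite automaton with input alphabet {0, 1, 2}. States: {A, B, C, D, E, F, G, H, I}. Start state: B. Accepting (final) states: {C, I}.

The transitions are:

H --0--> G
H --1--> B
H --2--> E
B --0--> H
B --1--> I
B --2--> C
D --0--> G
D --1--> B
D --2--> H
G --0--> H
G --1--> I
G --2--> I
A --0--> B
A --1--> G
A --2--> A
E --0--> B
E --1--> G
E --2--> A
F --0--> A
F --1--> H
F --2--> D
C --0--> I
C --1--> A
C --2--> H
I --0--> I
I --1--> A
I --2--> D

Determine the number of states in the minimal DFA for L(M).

3

Reachable states from the start: {A,B,C,D,E,G,H,I}. Unreachable: {F} — drop them.
Start with accepting vs non-accepting: {C,I} | {A,B,D,E,G,H}.
Split {A,B,D,E,G,H} by δ(·,1) → {A,D,E,H} and {B,G}.
Stable partition: {C,I} | {A,D,E,H} | {B,G} — 3 equivalence classes.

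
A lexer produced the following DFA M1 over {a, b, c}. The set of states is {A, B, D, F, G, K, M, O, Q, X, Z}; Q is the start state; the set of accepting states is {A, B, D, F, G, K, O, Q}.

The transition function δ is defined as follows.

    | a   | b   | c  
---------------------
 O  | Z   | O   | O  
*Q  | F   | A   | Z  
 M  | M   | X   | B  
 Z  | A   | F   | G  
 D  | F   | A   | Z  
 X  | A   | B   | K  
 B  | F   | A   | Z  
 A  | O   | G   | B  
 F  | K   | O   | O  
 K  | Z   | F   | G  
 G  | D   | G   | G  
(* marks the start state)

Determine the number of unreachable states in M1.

2

Starting at Q and following transitions, the reachable set is {A, B, D, F, G, K, O, Q, Z}. That leaves M, X unreachable — 2 in total.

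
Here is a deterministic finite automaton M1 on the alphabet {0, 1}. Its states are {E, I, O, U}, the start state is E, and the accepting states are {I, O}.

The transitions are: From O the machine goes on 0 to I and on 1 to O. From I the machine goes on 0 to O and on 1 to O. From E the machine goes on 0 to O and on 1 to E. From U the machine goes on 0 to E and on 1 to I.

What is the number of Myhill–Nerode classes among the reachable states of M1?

2

Reachable states from the start: {E,I,O}. Unreachable: {U} — drop them.
Start with accepting vs non-accepting: {I,O} | {E}.
No further refinement is possible. Final partition (2 blocks): {I,O} | {E}.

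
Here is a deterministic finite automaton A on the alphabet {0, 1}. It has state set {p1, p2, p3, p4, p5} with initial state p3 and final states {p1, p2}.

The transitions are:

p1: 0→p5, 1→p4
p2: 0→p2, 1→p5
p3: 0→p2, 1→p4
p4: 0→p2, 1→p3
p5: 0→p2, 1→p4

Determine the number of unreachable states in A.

1

Starting at p3 and following transitions, the reachable set is {p2, p3, p4, p5}. That leaves p1 unreachable — 1 in total.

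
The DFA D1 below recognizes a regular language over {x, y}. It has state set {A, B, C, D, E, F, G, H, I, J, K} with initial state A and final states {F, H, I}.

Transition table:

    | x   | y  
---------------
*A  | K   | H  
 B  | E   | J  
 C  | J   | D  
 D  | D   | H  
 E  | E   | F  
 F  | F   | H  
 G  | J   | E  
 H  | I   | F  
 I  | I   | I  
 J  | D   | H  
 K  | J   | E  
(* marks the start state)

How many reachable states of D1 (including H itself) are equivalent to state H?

First remove the unreachable states {B,C,G}; 8 states remain.
P0 = {F,H,I} | {A,D,E,J,K}.
Refine {A,D,E,J,K} on symbol y: members go to different blocks, giving {A,D,E,J} and {K}.
Split {A,D,E,J} by δ(·,x) → {D,E,J} and {A}.
Stable partition: {F,H,I} | {D,E,J} | {K} | {A} — 4 equivalence classes.
The equivalence class containing H is {F,H,I}, of size 3.

3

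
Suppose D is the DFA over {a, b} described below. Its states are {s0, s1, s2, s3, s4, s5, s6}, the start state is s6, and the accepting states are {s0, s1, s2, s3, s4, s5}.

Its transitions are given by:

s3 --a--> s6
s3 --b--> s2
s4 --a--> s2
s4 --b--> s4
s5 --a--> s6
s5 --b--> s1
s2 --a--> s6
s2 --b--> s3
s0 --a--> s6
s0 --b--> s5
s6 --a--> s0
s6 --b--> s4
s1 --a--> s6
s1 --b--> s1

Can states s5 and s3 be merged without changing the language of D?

Every state is reachable, so we keep all 7.
Start with accepting vs non-accepting: {s0,s1,s2,s3,s4,s5} | {s6}.
On input a, block {s0,s1,s2,s3,s4,s5} splits into {s0,s1,s2,s3,s5} and {s4}.
No further refinement is possible. Final partition (3 blocks): {s0,s1,s2,s3,s5} | {s6} | {s4}.
s5 and s3 lie in the same block of the stable partition, so they are equivalent — no string distinguishes them.

Yes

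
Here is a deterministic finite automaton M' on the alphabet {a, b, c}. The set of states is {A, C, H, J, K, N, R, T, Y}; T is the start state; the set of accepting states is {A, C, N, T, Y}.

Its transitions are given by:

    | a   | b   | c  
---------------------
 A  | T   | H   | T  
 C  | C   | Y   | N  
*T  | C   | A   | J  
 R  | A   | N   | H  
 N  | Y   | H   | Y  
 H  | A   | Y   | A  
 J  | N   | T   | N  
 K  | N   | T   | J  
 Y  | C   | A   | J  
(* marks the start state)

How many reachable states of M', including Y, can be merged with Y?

First remove the unreachable states {K,R}; 7 states remain.
Initial partition by acceptance: {A,C,N,T,Y} | {H,J}.
On input b, block {A,C,N,T,Y} splits into {C,T,Y} and {A,N}.
Split {C,T,Y} by δ(·,b) → {T,Y} and {C}.
No further refinement is possible. Final partition (4 blocks): {T,Y} | {H,J} | {A,N} | {C}.
The equivalence class containing Y is {T,Y}, of size 2.

2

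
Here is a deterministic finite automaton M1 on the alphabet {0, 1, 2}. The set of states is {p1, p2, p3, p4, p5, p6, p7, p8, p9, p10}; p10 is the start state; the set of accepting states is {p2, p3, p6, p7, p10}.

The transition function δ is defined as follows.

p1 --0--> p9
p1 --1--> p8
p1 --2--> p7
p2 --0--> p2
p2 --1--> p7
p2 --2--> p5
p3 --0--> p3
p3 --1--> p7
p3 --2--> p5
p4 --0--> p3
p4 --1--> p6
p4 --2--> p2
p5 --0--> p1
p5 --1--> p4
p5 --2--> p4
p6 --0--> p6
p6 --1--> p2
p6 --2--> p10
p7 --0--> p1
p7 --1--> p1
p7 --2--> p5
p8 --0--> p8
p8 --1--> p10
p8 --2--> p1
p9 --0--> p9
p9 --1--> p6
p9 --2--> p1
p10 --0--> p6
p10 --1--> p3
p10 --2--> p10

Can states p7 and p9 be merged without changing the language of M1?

No

Every state is reachable, so we keep all 10.
Start with accepting vs non-accepting: {p2,p3,p6,p7,p10} | {p1,p4,p5,p8,p9}.
Split {p2,p3,p6,p7,p10} by δ(·,0) → {p2,p3,p6,p10} and {p7}.
On input 1, block {p2,p3,p6,p10} splits into {p2,p3} and {p6,p10}.
Refine {p1,p4,p5,p8,p9} on symbol 0: members go to different blocks, giving {p1,p5,p8,p9} and {p4}.
On input 1, block {p1,p5,p8,p9} splits into {p8,p9} and {p1} and {p5}.
Stable partition: {p2,p3} | {p8,p9} | {p7} | {p6,p10} | {p4} | {p1} | {p5} — 7 equivalence classes.
p7 and p9 end up in different blocks, so they are distinguishable. For instance, the string 'ε' is accepted from only p7.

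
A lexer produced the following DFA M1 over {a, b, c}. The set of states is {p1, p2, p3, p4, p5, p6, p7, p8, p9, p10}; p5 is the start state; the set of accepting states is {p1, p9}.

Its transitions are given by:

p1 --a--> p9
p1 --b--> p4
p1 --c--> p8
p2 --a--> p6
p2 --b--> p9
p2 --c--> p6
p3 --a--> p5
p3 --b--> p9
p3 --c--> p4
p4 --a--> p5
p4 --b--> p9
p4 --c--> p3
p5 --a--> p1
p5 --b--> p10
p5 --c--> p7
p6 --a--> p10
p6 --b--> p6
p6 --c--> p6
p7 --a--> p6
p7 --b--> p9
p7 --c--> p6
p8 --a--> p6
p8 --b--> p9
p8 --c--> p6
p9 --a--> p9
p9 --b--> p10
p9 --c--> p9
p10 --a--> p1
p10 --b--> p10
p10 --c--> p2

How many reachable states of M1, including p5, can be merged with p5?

2

P0 = {p1,p9} | {p2,p3,p4,p5,p6,p7,p8,p10}.
Split {p1,p9} by δ(·,c) → {p1} and {p9}.
Split {p2,p3,p4,p5,p6,p7,p8,p10} by δ(·,a) → {p2,p3,p4,p6,p7,p8} and {p5,p10}.
On input a, block {p2,p3,p4,p6,p7,p8} splits into {p2,p7,p8} and {p3,p4,p6}.
Refine {p3,p4,p6} on symbol b: members go to different blocks, giving {p3,p4} and {p6}.
Stable partition: {p1} | {p2,p7,p8} | {p9} | {p5,p10} | {p3,p4} | {p6} — 6 equivalence classes.
The equivalence class containing p5 is {p5,p10}, of size 2.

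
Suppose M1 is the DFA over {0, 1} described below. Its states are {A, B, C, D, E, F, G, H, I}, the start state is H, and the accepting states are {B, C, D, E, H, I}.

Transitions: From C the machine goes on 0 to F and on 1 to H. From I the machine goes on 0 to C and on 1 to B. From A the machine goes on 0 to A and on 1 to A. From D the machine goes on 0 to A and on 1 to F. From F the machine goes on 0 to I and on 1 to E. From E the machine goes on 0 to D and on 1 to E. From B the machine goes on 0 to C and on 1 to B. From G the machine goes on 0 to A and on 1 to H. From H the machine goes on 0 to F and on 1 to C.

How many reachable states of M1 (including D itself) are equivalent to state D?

1

Reachable states from the start: {A,B,C,D,E,F,H,I}. Unreachable: {G} — drop them.
Initial partition by acceptance: {B,C,D,E,H,I} | {A,F}.
Split {B,C,D,E,H,I} by δ(·,0) → {B,E,I} and {C,D,H}.
Refine {A,F} on symbol 0: members go to different blocks, giving {A} and {F}.
On input 0, block {C,D,H} splits into {C,H} and {D}.
On input 0, block {B,E,I} splits into {B,I} and {E}.
Stable partition: {B,I} | {A} | {C,H} | {F} | {D} | {E} — 6 equivalence classes.
The equivalence class containing D is {D}, of size 1.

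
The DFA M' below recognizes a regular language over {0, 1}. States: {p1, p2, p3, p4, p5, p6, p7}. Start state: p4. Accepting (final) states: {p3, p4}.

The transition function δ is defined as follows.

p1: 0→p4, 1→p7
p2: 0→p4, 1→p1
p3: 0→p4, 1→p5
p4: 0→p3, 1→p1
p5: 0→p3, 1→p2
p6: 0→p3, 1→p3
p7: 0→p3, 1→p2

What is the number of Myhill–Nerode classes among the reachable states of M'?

States {p6} cannot be reached from the start state, so discard them.
P0 = {p3,p4} | {p1,p2,p5,p7}.
Stable partition: {p3,p4} | {p1,p2,p5,p7} — 2 equivalence classes.

2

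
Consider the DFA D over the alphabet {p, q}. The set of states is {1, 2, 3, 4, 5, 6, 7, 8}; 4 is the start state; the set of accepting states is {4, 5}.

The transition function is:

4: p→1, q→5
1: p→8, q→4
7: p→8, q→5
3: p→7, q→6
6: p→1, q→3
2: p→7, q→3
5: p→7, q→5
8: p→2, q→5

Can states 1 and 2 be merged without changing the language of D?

No

All states are reachable from the start state.
Start with accepting vs non-accepting: {4,5} | {1,2,3,6,7,8}.
Split {1,2,3,6,7,8} by δ(·,q) → {1,7,8} and {2,3,6}.
Split {1,7,8} by δ(·,p) → {1,7} and {8}.
The partition is now stable with 4 blocks: {4,5} | {1,7} | {2,3,6} | {8}.
1 and 2 end up in different blocks, so they are distinguishable. For instance, the string 'q' is accepted from only 1.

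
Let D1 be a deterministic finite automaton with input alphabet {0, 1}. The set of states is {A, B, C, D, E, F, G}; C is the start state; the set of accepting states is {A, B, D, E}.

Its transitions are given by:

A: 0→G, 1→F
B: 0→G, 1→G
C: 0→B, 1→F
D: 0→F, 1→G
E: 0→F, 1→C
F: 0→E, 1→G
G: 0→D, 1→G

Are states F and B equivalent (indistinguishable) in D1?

Reachable states from the start: {B,C,D,E,F,G}. Unreachable: {A} — drop them.
P0 = {B,D,E} | {C,F,G}.
The partition is now stable with 2 blocks: {B,D,E} | {C,F,G}.
F and B end up in different blocks, so they are distinguishable. For instance, the string 'ε' is accepted from only B.

No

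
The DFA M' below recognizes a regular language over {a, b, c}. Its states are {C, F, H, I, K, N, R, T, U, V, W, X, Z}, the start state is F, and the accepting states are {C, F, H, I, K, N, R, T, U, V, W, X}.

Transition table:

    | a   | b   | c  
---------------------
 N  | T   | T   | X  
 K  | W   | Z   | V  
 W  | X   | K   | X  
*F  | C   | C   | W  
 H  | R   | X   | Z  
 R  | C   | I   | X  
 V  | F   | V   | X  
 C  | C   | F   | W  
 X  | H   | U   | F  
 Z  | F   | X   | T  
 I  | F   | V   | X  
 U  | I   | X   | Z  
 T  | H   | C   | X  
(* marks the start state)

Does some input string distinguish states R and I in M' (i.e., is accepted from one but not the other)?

Reachable states from the start: {C,F,H,I,K,R,T,U,V,W,X,Z}. Unreachable: {N} — drop them.
P0 = {C,F,H,I,K,R,T,U,V,W,X} | {Z}.
Refine {C,F,H,I,K,R,T,U,V,W,X} on symbol b: members go to different blocks, giving {C,F,H,I,R,T,U,V,W,X} and {K}.
On input b, block {C,F,H,I,R,T,U,V,W,X} splits into {C,F,H,I,R,T,U,V,X} and {W}.
On input c, block {C,F,H,I,R,T,U,V,X} splits into {I,R,T,V,X} and {C,F} and {H,U}.
On input a, block {I,R,T,V,X} splits into {I,R,V} and {T,X}.
Split {T,X} by δ(·,b) → {T} and {X}.
No further refinement is possible. Final partition (8 blocks): {I,R,V} | {Z} | {K} | {W} | {C,F} | {H,U} | {T} | {X}.
R and I lie in the same block of the stable partition, so they are equivalent — no string distinguishes them.

No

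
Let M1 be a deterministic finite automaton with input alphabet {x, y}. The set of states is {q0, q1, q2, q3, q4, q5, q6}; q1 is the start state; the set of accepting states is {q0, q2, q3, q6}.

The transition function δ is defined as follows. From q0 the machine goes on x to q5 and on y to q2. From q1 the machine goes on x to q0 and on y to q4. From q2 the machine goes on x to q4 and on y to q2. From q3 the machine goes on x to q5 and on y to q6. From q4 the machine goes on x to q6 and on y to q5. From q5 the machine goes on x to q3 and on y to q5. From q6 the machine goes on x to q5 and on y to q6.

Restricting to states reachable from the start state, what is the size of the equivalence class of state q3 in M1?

Initial partition by acceptance: {q0,q2,q3,q6} | {q1,q4,q5}.
Stable partition: {q0,q2,q3,q6} | {q1,q4,q5} — 2 equivalence classes.
State q3 belongs to the block {q0,q2,q3,q6}, which has 4 states.

4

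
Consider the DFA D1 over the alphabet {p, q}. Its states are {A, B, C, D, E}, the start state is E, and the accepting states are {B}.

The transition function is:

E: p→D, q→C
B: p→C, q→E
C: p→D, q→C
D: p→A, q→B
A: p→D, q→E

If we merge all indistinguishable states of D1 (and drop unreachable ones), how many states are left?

3

Every state is reachable, so we keep all 5.
Initial partition by acceptance: {B} | {A,C,D,E}.
Split {A,C,D,E} by δ(·,q) → {A,C,E} and {D}.
The partition is now stable with 3 blocks: {B} | {A,C,E} | {D}.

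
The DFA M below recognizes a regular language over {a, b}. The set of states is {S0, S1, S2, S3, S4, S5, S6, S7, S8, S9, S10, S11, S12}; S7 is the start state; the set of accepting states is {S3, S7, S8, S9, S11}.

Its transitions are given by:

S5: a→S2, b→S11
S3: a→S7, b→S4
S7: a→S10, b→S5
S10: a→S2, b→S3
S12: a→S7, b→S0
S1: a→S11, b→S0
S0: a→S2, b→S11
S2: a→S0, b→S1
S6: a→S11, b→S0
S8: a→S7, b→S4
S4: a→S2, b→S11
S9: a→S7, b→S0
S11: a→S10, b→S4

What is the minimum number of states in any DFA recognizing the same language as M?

Reachable states from the start: {S0,S1,S2,S3,S4,S5,S7,S10,S11}. Unreachable: {S6,S8,S9,S12} — drop them.
Start with accepting vs non-accepting: {S3,S7,S11} | {S0,S1,S2,S4,S5,S10}.
Split {S3,S7,S11} by δ(·,a) → {S7,S11} and {S3}.
Split {S0,S1,S2,S4,S5,S10} by δ(·,a) → {S0,S2,S4,S5,S10} and {S1}.
Split {S0,S2,S4,S5,S10} by δ(·,b) → {S0,S4,S5} and {S2} and {S10}.
No further refinement is possible. Final partition (6 blocks): {S7,S11} | {S0,S4,S5} | {S3} | {S1} | {S2} | {S10}.

6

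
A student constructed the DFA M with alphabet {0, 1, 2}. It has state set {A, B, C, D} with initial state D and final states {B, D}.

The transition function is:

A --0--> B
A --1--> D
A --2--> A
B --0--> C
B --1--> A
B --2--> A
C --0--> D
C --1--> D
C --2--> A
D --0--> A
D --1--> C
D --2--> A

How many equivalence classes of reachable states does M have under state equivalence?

2

Every state is reachable, so we keep all 4.
P0 = {B,D} | {A,C}.
The partition is now stable with 2 blocks: {B,D} | {A,C}.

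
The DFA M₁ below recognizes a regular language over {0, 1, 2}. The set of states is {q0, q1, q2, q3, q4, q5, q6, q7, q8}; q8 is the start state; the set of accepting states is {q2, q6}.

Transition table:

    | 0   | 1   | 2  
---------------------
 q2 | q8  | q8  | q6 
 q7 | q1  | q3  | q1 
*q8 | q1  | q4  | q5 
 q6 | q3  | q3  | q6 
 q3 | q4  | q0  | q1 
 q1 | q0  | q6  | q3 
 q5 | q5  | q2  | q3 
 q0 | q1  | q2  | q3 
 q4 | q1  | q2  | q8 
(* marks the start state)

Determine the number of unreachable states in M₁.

BFS from q8 reaches {q0, q1, q2, q3, q4, q5, q6, q8}; the 1 state(s) q7 are never visited.

1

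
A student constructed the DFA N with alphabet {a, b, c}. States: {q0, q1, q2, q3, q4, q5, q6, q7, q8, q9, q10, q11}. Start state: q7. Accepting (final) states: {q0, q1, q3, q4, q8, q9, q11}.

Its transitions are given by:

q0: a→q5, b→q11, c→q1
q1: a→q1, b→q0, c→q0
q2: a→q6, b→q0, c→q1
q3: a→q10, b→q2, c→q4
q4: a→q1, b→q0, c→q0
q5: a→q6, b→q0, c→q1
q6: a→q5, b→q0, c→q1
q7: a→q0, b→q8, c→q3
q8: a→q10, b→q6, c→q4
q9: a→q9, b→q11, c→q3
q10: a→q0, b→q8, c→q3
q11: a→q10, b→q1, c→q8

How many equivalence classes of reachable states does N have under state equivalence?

States {q9} cannot be reached from the start state, so discard them.
Start with accepting vs non-accepting: {q0,q1,q3,q4,q8,q11} | {q2,q5,q6,q7,q10}.
On input a, block {q0,q1,q3,q4,q8,q11} splits into {q0,q3,q8,q11} and {q1,q4}.
Split {q0,q3,q8,q11} by δ(·,b) → {q3,q8} and {q0} and {q11}.
Refine {q2,q5,q6,q7,q10} on symbol a: members go to different blocks, giving {q2,q5,q6} and {q7,q10}.
No further refinement is possible. Final partition (6 blocks): {q3,q8} | {q2,q5,q6} | {q1,q4} | {q0} | {q11} | {q7,q10}.

6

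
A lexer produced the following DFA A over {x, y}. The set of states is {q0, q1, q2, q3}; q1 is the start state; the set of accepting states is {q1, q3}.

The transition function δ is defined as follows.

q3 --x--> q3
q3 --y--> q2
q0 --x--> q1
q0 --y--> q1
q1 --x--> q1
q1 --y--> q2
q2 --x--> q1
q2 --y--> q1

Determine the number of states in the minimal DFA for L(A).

2

First remove the unreachable states {q0,q3}; 2 states remain.
P0 = {q1} | {q2}.
The partition is now stable with 2 blocks: {q1} | {q2}.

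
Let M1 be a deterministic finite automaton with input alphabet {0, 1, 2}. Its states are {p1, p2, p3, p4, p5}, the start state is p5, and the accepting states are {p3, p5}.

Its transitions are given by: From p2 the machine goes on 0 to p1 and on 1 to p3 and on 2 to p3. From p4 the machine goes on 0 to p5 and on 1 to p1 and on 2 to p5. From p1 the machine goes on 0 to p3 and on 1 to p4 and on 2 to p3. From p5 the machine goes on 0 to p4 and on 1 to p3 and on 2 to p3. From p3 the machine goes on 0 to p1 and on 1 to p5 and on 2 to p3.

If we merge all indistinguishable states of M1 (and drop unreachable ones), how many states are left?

First remove the unreachable states {p2}; 4 states remain.
Start with accepting vs non-accepting: {p3,p5} | {p1,p4}.
The partition is now stable with 2 blocks: {p3,p5} | {p1,p4}.

2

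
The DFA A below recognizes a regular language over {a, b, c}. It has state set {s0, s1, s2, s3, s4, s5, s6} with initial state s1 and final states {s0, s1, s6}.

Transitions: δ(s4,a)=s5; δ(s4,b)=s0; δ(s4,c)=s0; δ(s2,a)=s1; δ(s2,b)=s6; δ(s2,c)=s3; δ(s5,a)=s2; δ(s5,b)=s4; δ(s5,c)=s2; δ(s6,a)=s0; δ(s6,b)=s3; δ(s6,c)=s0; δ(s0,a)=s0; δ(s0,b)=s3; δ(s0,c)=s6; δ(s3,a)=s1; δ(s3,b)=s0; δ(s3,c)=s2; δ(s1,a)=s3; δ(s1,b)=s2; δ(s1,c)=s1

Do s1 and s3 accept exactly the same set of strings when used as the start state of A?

States {s4,s5} cannot be reached from the start state, so discard them.
Initial partition by acceptance: {s0,s1,s6} | {s2,s3}.
Refine {s0,s1,s6} on symbol a: members go to different blocks, giving {s0,s6} and {s1}.
Stable partition: {s0,s6} | {s2,s3} | {s1} — 3 equivalence classes.
s1 and s3 end up in different blocks, so they are distinguishable. For instance, the string 'ε' is accepted from only s1.

No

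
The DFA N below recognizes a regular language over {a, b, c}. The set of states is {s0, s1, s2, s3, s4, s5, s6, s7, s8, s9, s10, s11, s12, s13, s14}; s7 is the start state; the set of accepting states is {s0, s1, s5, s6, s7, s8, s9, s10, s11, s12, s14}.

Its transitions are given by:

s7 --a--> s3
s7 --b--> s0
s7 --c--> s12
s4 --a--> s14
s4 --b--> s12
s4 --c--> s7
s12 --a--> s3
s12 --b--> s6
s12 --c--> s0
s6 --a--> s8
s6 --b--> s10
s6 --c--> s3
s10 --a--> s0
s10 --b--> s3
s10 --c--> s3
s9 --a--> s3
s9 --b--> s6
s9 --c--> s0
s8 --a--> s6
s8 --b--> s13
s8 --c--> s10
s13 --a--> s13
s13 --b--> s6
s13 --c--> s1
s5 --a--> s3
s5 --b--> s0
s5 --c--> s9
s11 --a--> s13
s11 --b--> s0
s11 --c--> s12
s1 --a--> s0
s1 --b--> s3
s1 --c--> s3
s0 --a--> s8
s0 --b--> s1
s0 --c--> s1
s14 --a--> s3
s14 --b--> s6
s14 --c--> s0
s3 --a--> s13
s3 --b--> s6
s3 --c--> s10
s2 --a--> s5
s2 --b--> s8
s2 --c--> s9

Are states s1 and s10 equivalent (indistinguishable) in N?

States {s2,s4,s5,s9,s11,s14} cannot be reached from the start state, so discard them.
Start with accepting vs non-accepting: {s0,s1,s6,s7,s8,s10,s12} | {s3,s13}.
Refine {s0,s1,s6,s7,s8,s10,s12} on symbol a: members go to different blocks, giving {s0,s1,s6,s8,s10} and {s7,s12}.
Refine {s0,s1,s6,s8,s10} on symbol b: members go to different blocks, giving {s1,s8,s10} and {s0,s6}.
Refine {s1,s8,s10} on symbol c: members go to different blocks, giving {s1,s10} and {s8}.
Refine {s7,s12} on symbol c: members go to different blocks, giving {s7} and {s12}.
Refine {s0,s6} on symbol c: members go to different blocks, giving {s0} and {s6}.
Stable partition: {s1,s10} | {s3,s13} | {s7} | {s0} | {s8} | {s12} | {s6} — 7 equivalence classes.
s1 and s10 lie in the same block of the stable partition, so they are equivalent — no string distinguishes them.

Yes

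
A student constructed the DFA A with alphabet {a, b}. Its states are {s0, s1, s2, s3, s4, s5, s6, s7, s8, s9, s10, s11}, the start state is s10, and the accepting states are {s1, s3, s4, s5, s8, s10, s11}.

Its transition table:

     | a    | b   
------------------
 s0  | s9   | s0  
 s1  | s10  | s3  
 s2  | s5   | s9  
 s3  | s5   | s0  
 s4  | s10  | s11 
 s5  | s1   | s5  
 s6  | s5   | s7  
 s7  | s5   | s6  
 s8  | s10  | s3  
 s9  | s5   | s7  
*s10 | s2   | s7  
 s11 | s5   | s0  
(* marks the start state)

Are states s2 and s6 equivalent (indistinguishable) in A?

First remove the unreachable states {s4,s8,s11}; 9 states remain.
Initial partition by acceptance: {s1,s3,s5,s10} | {s0,s2,s6,s7,s9}.
On input a, block {s1,s3,s5,s10} splits into {s1,s3,s5} and {s10}.
Refine {s1,s3,s5} on symbol a: members go to different blocks, giving {s3,s5} and {s1}.
On input a, block {s3,s5} splits into {s3} and {s5}.
On input a, block {s0,s2,s6,s7,s9} splits into {s2,s6,s7,s9} and {s0}.
No further refinement is possible. Final partition (6 blocks): {s3} | {s2,s6,s7,s9} | {s10} | {s1} | {s5} | {s0}.
s2 and s6 lie in the same block of the stable partition, so they are equivalent — no string distinguishes them.

Yes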